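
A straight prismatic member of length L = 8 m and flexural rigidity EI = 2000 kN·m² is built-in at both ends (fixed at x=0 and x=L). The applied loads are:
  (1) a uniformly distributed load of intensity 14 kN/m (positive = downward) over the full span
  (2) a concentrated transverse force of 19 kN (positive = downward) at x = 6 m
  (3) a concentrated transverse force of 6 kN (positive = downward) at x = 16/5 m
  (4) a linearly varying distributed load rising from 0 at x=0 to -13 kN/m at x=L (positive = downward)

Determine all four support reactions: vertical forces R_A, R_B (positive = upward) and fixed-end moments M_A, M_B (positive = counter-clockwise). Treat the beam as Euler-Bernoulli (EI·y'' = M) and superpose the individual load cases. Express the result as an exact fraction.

R_A = 189027/4000 kN, M_A = 182911/3000 kN·m, R_B = 150973/4000 kN, M_B = -177149/3000 kN·m

Load 1 — uniform load w=14 kN/m over full span:
  R_A = wL/2 = 14·8/2 = 56 kN
  M_A = wL²/12 = 14·8²/12 = 224/3 kN·m
  R_B = wL/2 = 14·8/2 = 56 kN
  M_B = -wL²/12 = -14·8²/12 = -224/3 kN·m
Load 2 — point force P=19 kN at a=6 m (b=L-a=2):
  R_A = Pb²(3a+b)/L³ = 19·2²·(3·6+2)/8³ = 95/32 kN
  M_A = Pab²/L² = 19·6·2²/8² = 57/8 kN·m
  R_B = Pa²(a+3b)/L³ = 19·6²·(6+3·2)/8³ = 513/32 kN
  M_B = -Pa²b/L² = -19·6²·2/8² = -171/8 kN·m
Load 3 — point force P=6 kN at a=16/5 m (b=L-a=24/5):
  R_A = Pb²(3a+b)/L³ = 6·(24/5)²·(3·(16/5)+(24/5))/8³ = 486/125 kN
  M_A = Pab²/L² = 6·(16/5)·(24/5)²/8² = 864/125 kN·m
  R_B = Pa²(a+3b)/L³ = 6·(16/5)²·((16/5)+3·(24/5))/8³ = 264/125 kN
  M_B = -Pa²b/L² = -6·(16/5)²·(24/5)/8² = -576/125 kN·m
Load 4 — triangular load w₀=-13 kN/m (0→w₀ over full span):
  R_A = 3w₀L/20 = 3·(-13)·8/20 = -78/5 kN
  M_A = w₀L²/30 = (-13)·8²/30 = -416/15 kN·m
  R_B = 7w₀L/20 = 7·(-13)·8/20 = -182/5 kN
  M_B = -w₀L²/20 = -(-13)·8²/20 = 208/5 kN·m
Superposition: R_A = 189027/4000 kN, M_A = 182911/3000 kN·m, R_B = 150973/4000 kN, M_B = -177149/3000 kN·m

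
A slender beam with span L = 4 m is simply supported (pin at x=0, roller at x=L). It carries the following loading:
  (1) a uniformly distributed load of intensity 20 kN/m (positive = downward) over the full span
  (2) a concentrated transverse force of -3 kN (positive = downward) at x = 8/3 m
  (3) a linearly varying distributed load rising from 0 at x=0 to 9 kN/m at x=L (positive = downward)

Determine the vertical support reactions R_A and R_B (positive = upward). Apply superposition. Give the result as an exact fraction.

Load 1 — uniform load w=20 kN/m over full span:
  R_A = wL/2 = 20·4/2 = 40 kN
  R_B = wL/2 = 20·4/2 = 40 kN
Load 2 — point force P=-3 kN at a=8/3 m (b=L-a=4/3):
  R_A = Pb/L = (-3)·(4/3)/4 = -1 kN
  R_B = Pa/L = (-3)·(8/3)/4 = -2 kN
Load 3 — triangular load w₀=9 kN/m (0→w₀ over full span):
  R_A = w₀L/6 = 9·4/6 = 6 kN
  R_B = w₀L/3 = 9·4/3 = 12 kN
Superposition: R_A = 45 kN, R_B = 50 kN

R_A = 45 kN, R_B = 50 kN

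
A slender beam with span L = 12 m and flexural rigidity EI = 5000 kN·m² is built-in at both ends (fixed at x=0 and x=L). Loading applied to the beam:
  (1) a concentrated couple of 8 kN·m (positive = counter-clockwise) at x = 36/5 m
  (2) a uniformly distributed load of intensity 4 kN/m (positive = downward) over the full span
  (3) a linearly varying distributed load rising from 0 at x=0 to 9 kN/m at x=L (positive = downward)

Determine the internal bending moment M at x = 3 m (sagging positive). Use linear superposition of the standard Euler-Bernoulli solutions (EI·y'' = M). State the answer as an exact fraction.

M(3) = 1669/200 kN·m

Load 1 — applied couple M₀=8 kN·m at a=36/5 m (b=L-a=24/5):
  M_1 = R_Ax - M_A  [x≤a] with R_A=24/25, M_A=64/25 = (24/25)·3 - (64/25) = 8/25 kN·m
Load 2 — uniform load w=4 kN/m over full span:
  M_2 = wLx/2 - wL²/12 - wx²/2 = 4·12·3/2 - 4·12²/12 - 4·3²/2 = 6 kN·m
Load 3 — triangular load w₀=9 kN/m (0→w₀ over full span):
  M_3 = 3w₀Lx/20 - w₀L²/30 - w₀x³/(6L) = 3·9·12·3/20 - 9·12²/30 - 9·3³/(6·12) = 81/40 kN·m
Superposition: M = Σ M_i = 1669/200 kN·m ≈ 8.345000 kN·m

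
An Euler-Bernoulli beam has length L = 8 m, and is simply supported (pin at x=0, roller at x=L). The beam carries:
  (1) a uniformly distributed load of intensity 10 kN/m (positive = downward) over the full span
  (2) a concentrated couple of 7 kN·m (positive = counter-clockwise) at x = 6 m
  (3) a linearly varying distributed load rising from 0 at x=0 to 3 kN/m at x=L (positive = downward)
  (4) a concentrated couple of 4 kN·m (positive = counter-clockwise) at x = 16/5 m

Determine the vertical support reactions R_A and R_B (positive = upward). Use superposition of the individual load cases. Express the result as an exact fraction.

Load 1 — uniform load w=10 kN/m over full span:
  R_A = wL/2 = 10·8/2 = 40 kN
  R_B = wL/2 = 10·8/2 = 40 kN
Load 2 — applied couple M₀=7 kN·m at a=6 m (b=L-a=2):
  R_A = M₀/L = 7/8 kN
  R_B = -M₀/L = -7/8 kN
Load 3 — triangular load w₀=3 kN/m (0→w₀ over full span):
  R_A = w₀L/6 = 3·8/6 = 4 kN
  R_B = w₀L/3 = 3·8/3 = 8 kN
Load 4 — applied couple M₀=4 kN·m at a=16/5 m (b=L-a=24/5):
  R_A = M₀/L = 4/8 = 1/2 kN
  R_B = -M₀/L = -4/8 = -1/2 kN
Superposition: R_A = 363/8 kN, R_B = 373/8 kN

R_A = 363/8 kN, R_B = 373/8 kN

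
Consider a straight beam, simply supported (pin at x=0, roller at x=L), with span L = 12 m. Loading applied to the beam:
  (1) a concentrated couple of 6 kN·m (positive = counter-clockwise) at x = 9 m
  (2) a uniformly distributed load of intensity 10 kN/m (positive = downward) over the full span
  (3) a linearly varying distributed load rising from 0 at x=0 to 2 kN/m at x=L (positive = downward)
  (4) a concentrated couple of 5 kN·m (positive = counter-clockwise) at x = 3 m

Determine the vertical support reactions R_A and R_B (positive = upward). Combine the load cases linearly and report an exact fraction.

R_A = 779/12 kN, R_B = 805/12 kN

Load 1 — applied couple M₀=6 kN·m at a=9 m (b=L-a=3):
  R_A = M₀/L = 6/12 = 1/2 kN
  R_B = -M₀/L = -6/12 = -1/2 kN
Load 2 — uniform load w=10 kN/m over full span:
  R_A = wL/2 = 10·12/2 = 60 kN
  R_B = wL/2 = 10·12/2 = 60 kN
Load 3 — triangular load w₀=2 kN/m (0→w₀ over full span):
  R_A = w₀L/6 = 2·12/6 = 4 kN
  R_B = w₀L/3 = 2·12/3 = 8 kN
Load 4 — applied couple M₀=5 kN·m at a=3 m (b=L-a=9):
  R_A = M₀/L = 5/12 kN
  R_B = -M₀/L = -5/12 kN
Superposition: R_A = 779/12 kN, R_B = 805/12 kN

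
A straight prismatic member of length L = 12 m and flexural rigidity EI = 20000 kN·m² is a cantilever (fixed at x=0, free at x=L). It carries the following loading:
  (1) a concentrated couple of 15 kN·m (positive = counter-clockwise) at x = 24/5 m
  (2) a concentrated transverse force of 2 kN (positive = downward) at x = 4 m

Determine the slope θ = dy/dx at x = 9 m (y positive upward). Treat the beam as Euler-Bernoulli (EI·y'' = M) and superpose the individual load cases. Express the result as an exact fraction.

Load 1 — applied couple M₀=15 kN·m at a=24/5 m (b=L-a=36/5):
  θ_1 = M₀a/EI  [x>a] = 15·(24/5)/20000 = 9/2500 rad
Load 2 — point force P=2 kN at a=4 m (b=L-a=8):
  θ_2 = -Pa²/(2EI)  [x>a] = -2·4²/(2·20000) = -1/1250 rad
Superposition: θ = Σ θ_i = 7/2500 rad ≈ 0.002800 rad

θ(9) = 7/2500 rad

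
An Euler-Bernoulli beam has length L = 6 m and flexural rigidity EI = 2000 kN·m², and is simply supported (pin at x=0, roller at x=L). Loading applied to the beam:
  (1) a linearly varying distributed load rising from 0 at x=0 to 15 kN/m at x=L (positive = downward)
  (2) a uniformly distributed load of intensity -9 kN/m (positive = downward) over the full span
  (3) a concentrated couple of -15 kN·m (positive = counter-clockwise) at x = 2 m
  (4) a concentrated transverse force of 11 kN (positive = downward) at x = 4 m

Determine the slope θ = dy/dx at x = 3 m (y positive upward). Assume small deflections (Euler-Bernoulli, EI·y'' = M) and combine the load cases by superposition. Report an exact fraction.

Load 1 — triangular load w₀=15 kN/m (0→w₀ over full span):
  θ_1 = -w₀(7L⁴-30L²x²+15x⁴)/(360LEI) = -15·(7·6⁴-30·6²·3²+15·3⁴)/(360·6·2000) = -63/32000 rad
Load 2 — uniform load w=-9 kN/m over full span:
  θ_2 = -w(L³-6Lx²+4x³)/(24EI) = -(-9)·(6³-6·6·3²+4·3³)/(24·2000) = 0 rad
Load 3 — applied couple M₀=-15 kN·m at a=2 m (b=L-a=4):
  θ_3 = (M₀x²/(2L)-M₀(x-a)+C₁)/EI  [x>a] with C₁=M₀(3b²-L²)/(6L)=-5 = ((-15)·3²/(2·6)-(-15)·(3-2)+(-5))/2000 = -1/1600 rad
Load 4 — point force P=11 kN at a=4 m (b=L-a=2):
  θ_4 = -Pb(L²-b²-3x²)/(6LEI)  [x≤a] = -11·2·(6²-2²-3·3²)/(6·6·2000) = -11/7200 rad
Superposition: θ = Σ θ_i = -1187/288000 rad ≈ -0.004122 rad

θ(3) = -1187/288000 rad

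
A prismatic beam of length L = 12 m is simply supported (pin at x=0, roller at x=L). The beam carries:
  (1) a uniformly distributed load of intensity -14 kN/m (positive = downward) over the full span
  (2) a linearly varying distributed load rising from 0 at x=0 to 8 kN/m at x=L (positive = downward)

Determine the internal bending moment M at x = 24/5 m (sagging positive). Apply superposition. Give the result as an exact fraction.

Load 1 — uniform load w=-14 kN/m over full span:
  M_1 = wx(L-x)/2 = (-14)·(24/5)·(12-(24/5))/2 = -6048/25 kN·m
Load 2 — triangular load w₀=8 kN/m (0→w₀ over full span):
  M_2 = w₀Lx/6 - w₀x³/(6L) = 8·12·(24/5)/6 - 8·(24/5)³/(6·12) = 8064/125 kN·m
Superposition: M = Σ M_i = -22176/125 kN·m ≈ -177.408000 kN·m

M(24/5) = -22176/125 kN·m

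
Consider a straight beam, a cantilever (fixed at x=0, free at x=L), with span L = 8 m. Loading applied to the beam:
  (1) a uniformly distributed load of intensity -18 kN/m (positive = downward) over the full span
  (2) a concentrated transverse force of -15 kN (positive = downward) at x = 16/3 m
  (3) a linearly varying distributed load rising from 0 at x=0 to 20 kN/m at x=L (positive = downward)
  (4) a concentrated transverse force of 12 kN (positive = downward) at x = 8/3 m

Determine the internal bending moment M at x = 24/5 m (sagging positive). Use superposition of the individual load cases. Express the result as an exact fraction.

Load 1 — uniform load w=-18 kN/m over full span:
  M_1 = -w(L-x)²/2 = -(-18)·(8-(24/5))²/2 = 2304/25 kN·m
Load 2 — point force P=-15 kN at a=16/3 m (b=L-a=8/3):
  M_2 = -P(a-x)  [x≤a] = -(-15)·((16/3)-(24/5)) = 8 kN·m
Load 3 — triangular load w₀=20 kN/m (0→w₀ over full span):
  M_3 = w₀Lx/2 - w₀L²/3 - w₀x³/(6L) = 20·8·(24/5)/2 - 20·8²/3 - 20·(24/5)³/(6·8) = -6656/75 kN·m
Load 4 — point force P=12 kN at a=8/3 m (b=L-a=16/3):
  M_4 = 0  [x>a] = 0 kN·m
Superposition: M = Σ M_i = 856/75 kN·m ≈ 11.413333 kN·m

M(24/5) = 856/75 kN·m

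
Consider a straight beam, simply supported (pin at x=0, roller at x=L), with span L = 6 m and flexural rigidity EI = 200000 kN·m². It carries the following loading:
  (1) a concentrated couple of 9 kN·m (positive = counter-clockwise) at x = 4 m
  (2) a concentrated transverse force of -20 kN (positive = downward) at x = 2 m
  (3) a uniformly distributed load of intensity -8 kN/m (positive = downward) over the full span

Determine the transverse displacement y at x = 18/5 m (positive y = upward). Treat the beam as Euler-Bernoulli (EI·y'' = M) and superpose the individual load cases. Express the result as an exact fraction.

y(18/5) = 176813/187500000 m

Load 1 — applied couple M₀=9 kN·m at a=4 m (b=L-a=2):
  y_1 = (M₀x³/(6L)+C₁x)/EI  [x≤a] with C₁=M₀(3b²-L²)/(6L)=-6 = (9·(18/5)³/(6·6)+(-6)·(18/5))/200000 = -621/12500000 m
Load 2 — point force P=-20 kN at a=2 m (b=L-a=4):
  y_2 = -Pa(L-x)(2Lx-a²-x²)/(6LEI)  [x>a] = -(-20)·2·(6-(18/5))·(2·6·(18/5)-2²-(18/5)²)/(6·6·200000) = 82/234375 m
Load 3 — uniform load w=-8 kN/m over full span:
  y_3 = -wx(L³-2Lx²+x³)/(24EI) = -(-8)·(18/5)·(6³-2·6·(18/5)²+(18/5)³)/(24·200000) = 2511/3906250 m
Superposition: y = Σ y_i = 176813/187500000 m ≈ 0.000943 m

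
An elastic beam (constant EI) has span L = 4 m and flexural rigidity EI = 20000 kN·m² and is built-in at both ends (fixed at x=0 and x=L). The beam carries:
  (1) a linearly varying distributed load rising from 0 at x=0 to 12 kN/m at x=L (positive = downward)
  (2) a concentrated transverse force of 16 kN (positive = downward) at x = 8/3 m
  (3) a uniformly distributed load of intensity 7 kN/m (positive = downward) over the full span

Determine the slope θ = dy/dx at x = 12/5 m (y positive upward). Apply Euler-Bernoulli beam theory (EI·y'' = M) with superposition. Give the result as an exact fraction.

θ(12/5) = 631/3515625 rad

Load 1 — triangular load w₀=12 kN/m (0→w₀ over full span):
  θ_1 = -w₀(2x(L-x)(L-2x)(x+2L)+x²(L-x)²)/(120LEI) = -12·(2·(12/5)·(4-(12/5))·(4-2·(12/5))·((12/5)+2·4)+(12/5)²·(4-(12/5))²)/(120·4·20000) = 24/390625 rad
Load 2 — point force P=16 kN at a=8/3 m (b=L-a=4/3):
  θ_2 = -Pb²x(2aL-(3a+b)x)/(2L³EI)  [x≤a] = -16·(4/3)²·(12/5)·(2·(8/3)·4-(3·(8/3)+(4/3))·(12/5))/(2·4³·20000) = 4/140625 rad
Load 3 — uniform load w=7 kN/m over full span:
  θ_3 = -wx(L-x)(L-2x)/(12EI) = -7·(12/5)·(4-(12/5))·(4-2·(12/5))/(12·20000) = 7/78125 rad
Superposition: θ = Σ θ_i = 631/3515625 rad ≈ 0.000179 rad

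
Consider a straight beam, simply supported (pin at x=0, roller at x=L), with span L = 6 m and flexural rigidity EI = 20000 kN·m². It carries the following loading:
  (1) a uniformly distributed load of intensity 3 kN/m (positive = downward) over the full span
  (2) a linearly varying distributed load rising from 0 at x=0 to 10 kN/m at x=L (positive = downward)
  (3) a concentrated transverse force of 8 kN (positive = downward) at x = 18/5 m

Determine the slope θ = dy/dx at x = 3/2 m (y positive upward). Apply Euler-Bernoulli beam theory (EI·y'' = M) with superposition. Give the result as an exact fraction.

Load 1 — uniform load w=3 kN/m over full span:
  θ_1 = -w(L³-6Lx²+4x³)/(24EI) = -3·(6³-6·6·(3/2)²+4·(3/2)³)/(24·20000) = -297/320000 rad
Load 2 — triangular load w₀=10 kN/m (0→w₀ over full span):
  θ_2 = -w₀(7L⁴-30L²x²+15x⁴)/(360LEI) = -10·(7·6⁴-30·6²·(3/2)²+15·(3/2)⁴)/(360·6·20000) = -3981/2560000 rad
Load 3 — point force P=8 kN at a=18/5 m (b=L-a=12/5):
  θ_3 = -Pb(L²-b²-3x²)/(6LEI)  [x≤a] = -8·(12/5)·(6²-(12/5)²-3·(3/2)²)/(6·6·20000) = -783/1250000 rad
Superposition: θ = Σ θ_i = -995073/320000000 rad ≈ -0.003110 rad

θ(3/2) = -995073/320000000 rad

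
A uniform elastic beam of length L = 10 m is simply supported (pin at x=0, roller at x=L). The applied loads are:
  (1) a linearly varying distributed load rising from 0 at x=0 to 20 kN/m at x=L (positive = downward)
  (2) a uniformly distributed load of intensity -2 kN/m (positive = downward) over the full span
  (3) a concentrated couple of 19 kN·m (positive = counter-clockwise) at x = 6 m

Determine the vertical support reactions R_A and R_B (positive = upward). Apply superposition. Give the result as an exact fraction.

R_A = 757/30 kN, R_B = 1643/30 kN

Load 1 — triangular load w₀=20 kN/m (0→w₀ over full span):
  R_A = w₀L/6 = 20·10/6 = 100/3 kN
  R_B = w₀L/3 = 20·10/3 = 200/3 kN
Load 2 — uniform load w=-2 kN/m over full span:
  R_A = wL/2 = (-2)·10/2 = -10 kN
  R_B = wL/2 = (-2)·10/2 = -10 kN
Load 3 — applied couple M₀=19 kN·m at a=6 m (b=L-a=4):
  R_A = M₀/L = 19/10 kN
  R_B = -M₀/L = -19/10 kN
Superposition: R_A = 757/30 kN, R_B = 1643/30 kN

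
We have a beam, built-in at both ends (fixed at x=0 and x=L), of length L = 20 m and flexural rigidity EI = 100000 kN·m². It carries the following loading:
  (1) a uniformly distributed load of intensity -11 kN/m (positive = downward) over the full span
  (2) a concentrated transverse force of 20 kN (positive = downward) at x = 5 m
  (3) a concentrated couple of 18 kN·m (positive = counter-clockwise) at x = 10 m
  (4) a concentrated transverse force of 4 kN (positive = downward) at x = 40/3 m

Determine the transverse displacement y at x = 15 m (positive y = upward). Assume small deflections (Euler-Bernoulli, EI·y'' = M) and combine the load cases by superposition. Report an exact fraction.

Load 1 — uniform load w=-11 kN/m over full span:
  y_1 = -wx²(L-x)²/(24EI) = -(-11)·15²·(20-15)²/(24·100000) = 33/1280 m
Load 2 — point force P=20 kN at a=5 m (b=L-a=15):
  y_2 = -Pa²(L-x)²(3bL-(3b+a)(L-x))/(6L³EI)  [x>a] = -20·5²·(20-15)²·(3·15·20-(3·15+5)·(20-15))/(6·20³·100000) = -13/7680 m
Load 3 — applied couple M₀=18 kN·m at a=10 m (b=L-a=10):
  y_3 = (R_Ax³/6 - M_Ax²/2 - M₀(x-a)²/2)/EI  [x>a] with R_A=27/20, M_A=9/2 = ((27/20)·15³/6 - (9/2)·15²/2 - 18·(15-10)²/2)/100000 = 9/32000 m
Load 4 — point force P=4 kN at a=40/3 m (b=L-a=20/3):
  y_4 = -Pa²(L-x)²(3bL-(3b+a)(L-x))/(6L³EI)  [x>a] = -4·(40/3)²·(20-15)²·(3·(20/3)·20-(3·(20/3)+(40/3))·(20-15))/(6·20³·100000) = -7/8100 m
Superposition: y = Σ y_i = 121853/5184000 m ≈ 0.023506 m

y(15) = 121853/5184000 m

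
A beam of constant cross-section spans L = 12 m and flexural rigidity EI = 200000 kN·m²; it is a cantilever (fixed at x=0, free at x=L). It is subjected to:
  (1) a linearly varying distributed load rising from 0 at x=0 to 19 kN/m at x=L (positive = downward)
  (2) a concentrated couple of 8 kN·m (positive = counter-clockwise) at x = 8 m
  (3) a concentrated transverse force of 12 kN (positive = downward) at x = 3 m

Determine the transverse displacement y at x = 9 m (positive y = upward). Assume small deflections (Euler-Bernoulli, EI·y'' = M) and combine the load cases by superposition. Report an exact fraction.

Load 1 — triangular load w₀=19 kN/m (0→w₀ over full span):
  y_1 = (w₀Lx³/12-w₀L²x²/6-w₀x⁵/(120L))/EI = (19·12·9³/12-19·12²·9²/6-19·9⁵/(120·12))/200000 = -3818259/32000000 m
Load 2 — applied couple M₀=8 kN·m at a=8 m (b=L-a=4):
  y_2 = M₀a(2x-a)/(2EI)  [x>a] = 8·8·(2·9-8)/(2·200000) = 1/625 m
Load 3 — point force P=12 kN at a=3 m (b=L-a=9):
  y_3 = -Pa²(3x-a)/(6EI)  [x>a] = -12·3²·(3·9-3)/(6·200000) = -27/12500 m
Superposition: y = Σ y_i = -3836179/32000000 m ≈ -0.119881 m

y(9) = -3836179/32000000 m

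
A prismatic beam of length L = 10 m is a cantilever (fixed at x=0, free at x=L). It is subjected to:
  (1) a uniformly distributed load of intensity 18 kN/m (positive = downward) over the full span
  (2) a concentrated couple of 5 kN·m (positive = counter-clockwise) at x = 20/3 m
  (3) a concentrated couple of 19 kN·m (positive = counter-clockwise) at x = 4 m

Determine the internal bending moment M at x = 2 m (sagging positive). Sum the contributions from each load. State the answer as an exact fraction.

M(2) = -552 kN·m

Load 1 — uniform load w=18 kN/m over full span:
  M_1 = -w(L-x)²/2 = -18·(10-2)²/2 = -576 kN·m
Load 2 — applied couple M₀=5 kN·m at a=20/3 m (b=L-a=10/3):
  M_2 = M₀  [x≤a] = 5 = 5 kN·m
Load 3 — applied couple M₀=19 kN·m at a=4 m (b=L-a=6):
  M_3 = M₀  [x≤a] = 19 = 19 kN·m
Superposition: M = Σ M_i = -552 kN·m ≈ -552.000000 kN·m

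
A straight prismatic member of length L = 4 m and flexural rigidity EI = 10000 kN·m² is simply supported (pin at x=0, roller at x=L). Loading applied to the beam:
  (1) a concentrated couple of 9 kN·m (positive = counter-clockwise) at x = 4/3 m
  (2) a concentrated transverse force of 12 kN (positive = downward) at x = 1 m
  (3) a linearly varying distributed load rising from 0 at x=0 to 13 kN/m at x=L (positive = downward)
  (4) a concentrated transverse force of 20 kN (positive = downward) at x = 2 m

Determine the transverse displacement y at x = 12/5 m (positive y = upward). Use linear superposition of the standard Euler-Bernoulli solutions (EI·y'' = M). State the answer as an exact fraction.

Load 1 — applied couple M₀=9 kN·m at a=4/3 m (b=L-a=8/3):
  y_1 = (M₀x³/(6L)-M₀(x-a)²/2+C₁x)/EI  [x>a] with C₁=M₀(3b²-L²)/(6L)=2 = (9·(12/5)³/(6·4)-9·((12/5)-(4/3))²/2+2·(12/5))/10000 = 38/78125 m
Load 2 — point force P=12 kN at a=1 m (b=L-a=3):
  y_2 = -Pa(L-x)(2Lx-a²-x²)/(6LEI)  [x>a] = -12·1·(4-(12/5))·(2·4·(12/5)-1²-(12/5)²)/(6·4·10000) = -311/312500 m
Load 3 — triangular load w₀=13 kN/m (0→w₀ over full span):
  y_3 = -w₀x(7L⁴-10L²x²+3x⁴)/(360LEI) = -13·(12/5)·(7·4⁴-10·4²·(12/5)²+3·(12/5)⁴)/(360·4·10000) = -61568/29296875 m
Load 4 — point force P=20 kN at a=2 m (b=L-a=2):
  y_4 = -Pa(L-x)(2Lx-a²-x²)/(6LEI)  [x>a] = -20·2·(4-(12/5))·(2·4·(12/5)-2²-(12/5)²)/(6·4·10000) = -118/46875 m
Superposition: y = Σ y_i = -200299/39062500 m ≈ -0.005128 m

y(12/5) = -200299/39062500 m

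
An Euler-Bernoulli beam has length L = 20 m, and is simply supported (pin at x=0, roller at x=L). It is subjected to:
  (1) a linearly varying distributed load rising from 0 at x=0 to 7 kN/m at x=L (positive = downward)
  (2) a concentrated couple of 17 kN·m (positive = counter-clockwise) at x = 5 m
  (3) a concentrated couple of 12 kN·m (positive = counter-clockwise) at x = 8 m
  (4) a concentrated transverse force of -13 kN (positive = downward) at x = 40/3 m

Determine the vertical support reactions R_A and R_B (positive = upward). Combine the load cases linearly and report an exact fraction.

Load 1 — triangular load w₀=7 kN/m (0→w₀ over full span):
  R_A = w₀L/6 = 7·20/6 = 70/3 kN
  R_B = w₀L/3 = 7·20/3 = 140/3 kN
Load 2 — applied couple M₀=17 kN·m at a=5 m (b=L-a=15):
  R_A = M₀/L = 17/20 kN
  R_B = -M₀/L = -17/20 kN
Load 3 — applied couple M₀=12 kN·m at a=8 m (b=L-a=12):
  R_A = M₀/L = 12/20 = 3/5 kN
  R_B = -M₀/L = -12/20 = -3/5 kN
Load 4 — point force P=-13 kN at a=40/3 m (b=L-a=20/3):
  R_A = Pb/L = (-13)·(20/3)/20 = -13/3 kN
  R_B = Pa/L = (-13)·(40/3)/20 = -26/3 kN
Superposition: R_A = 409/20 kN, R_B = 731/20 kN

R_A = 409/20 kN, R_B = 731/20 kN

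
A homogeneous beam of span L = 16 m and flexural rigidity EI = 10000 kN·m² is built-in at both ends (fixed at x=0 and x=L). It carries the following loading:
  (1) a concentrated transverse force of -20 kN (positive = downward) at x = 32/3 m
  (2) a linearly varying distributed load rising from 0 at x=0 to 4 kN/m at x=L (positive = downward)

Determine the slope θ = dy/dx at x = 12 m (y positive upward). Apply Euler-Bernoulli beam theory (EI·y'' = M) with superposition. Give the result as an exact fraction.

θ(12) = -31/56250 rad

Load 1 — point force P=-20 kN at a=32/3 m (b=L-a=16/3):
  θ_1 = Pa²(L-x)(2bL-(3b+a)(L-x))/(2L³EI)  [x>a] = (-20)·(32/3)²·(16-12)·(2·(16/3)·16-(3·(16/3)+(32/3))·(16-12))/(2·16³·10000) = -8/1125 rad
Load 2 — triangular load w₀=4 kN/m (0→w₀ over full span):
  θ_2 = -w₀(2x(L-x)(L-2x)(x+2L)+x²(L-x)²)/(120LEI) = -4·(2·12·(16-12)·(16-2·12)·(12+2·16)+12²·(16-12)²)/(120·16·10000) = 41/6250 rad
Superposition: θ = Σ θ_i = -31/56250 rad ≈ -0.000551 rad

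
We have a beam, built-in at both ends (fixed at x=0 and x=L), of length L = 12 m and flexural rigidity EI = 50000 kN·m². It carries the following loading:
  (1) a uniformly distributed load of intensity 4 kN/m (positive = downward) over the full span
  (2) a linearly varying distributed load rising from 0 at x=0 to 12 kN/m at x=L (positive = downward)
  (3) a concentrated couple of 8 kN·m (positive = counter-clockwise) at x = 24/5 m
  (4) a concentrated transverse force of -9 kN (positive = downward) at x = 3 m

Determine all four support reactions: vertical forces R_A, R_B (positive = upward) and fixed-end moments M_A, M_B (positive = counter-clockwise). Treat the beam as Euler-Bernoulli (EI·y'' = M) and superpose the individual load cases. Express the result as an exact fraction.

R_A = 31173/800 kN, M_A = 36549/400 kN·m, R_B = 57627/800 kN, M_B = -50711/400 kN·m

Load 1 — uniform load w=4 kN/m over full span:
  R_A = wL/2 = 4·12/2 = 24 kN
  M_A = wL²/12 = 4·12²/12 = 48 kN·m
  R_B = wL/2 = 4·12/2 = 24 kN
  M_B = -wL²/12 = -4·12²/12 = -48 kN·m
Load 2 — triangular load w₀=12 kN/m (0→w₀ over full span):
  R_A = 3w₀L/20 = 3·12·12/20 = 108/5 kN
  M_A = w₀L²/30 = 12·12²/30 = 288/5 kN·m
  R_B = 7w₀L/20 = 7·12·12/20 = 252/5 kN
  M_B = -w₀L²/20 = -12·12²/20 = -432/5 kN·m
Load 3 — applied couple M₀=8 kN·m at a=24/5 m (b=L-a=36/5):
  R_A = 6M₀ab/L³ = 6·8·(24/5)·(36/5)/12³ = 24/25 kN
  M_A = M₀b(2a-b)/L² = 8·(36/5)·(2·(24/5)-(36/5))/12² = 24/25 kN·m
  R_B = -6M₀ab/L³ = -6·8·(24/5)·(36/5)/12³ = -24/25 kN
  M_B = M₀a(2b-a)/L² = 8·(24/5)·(2·(36/5)-(24/5))/12² = 64/25 kN·m
Load 4 — point force P=-9 kN at a=3 m (b=L-a=9):
  R_A = Pb²(3a+b)/L³ = (-9)·9²·(3·3+9)/12³ = -243/32 kN
  M_A = Pab²/L² = (-9)·3·9²/12² = -243/16 kN·m
  R_B = Pa²(a+3b)/L³ = (-9)·3²·(3+3·9)/12³ = -45/32 kN
  M_B = -Pa²b/L² = -(-9)·3²·9/12² = 81/16 kN·m
Superposition: R_A = 31173/800 kN, M_A = 36549/400 kN·m, R_B = 57627/800 kN, M_B = -50711/400 kN·m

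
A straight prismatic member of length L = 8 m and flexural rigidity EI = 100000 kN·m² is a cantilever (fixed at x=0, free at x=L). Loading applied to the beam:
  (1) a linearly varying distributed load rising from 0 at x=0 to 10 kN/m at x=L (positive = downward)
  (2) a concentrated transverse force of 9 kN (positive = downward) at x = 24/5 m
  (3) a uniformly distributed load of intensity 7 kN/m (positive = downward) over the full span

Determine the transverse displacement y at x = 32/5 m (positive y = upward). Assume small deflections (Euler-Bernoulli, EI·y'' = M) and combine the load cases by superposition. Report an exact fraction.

y(32/5) = -572376/9765625 m

Load 1 — triangular load w₀=10 kN/m (0→w₀ over full span):
  y_1 = (w₀Lx³/12-w₀L²x²/6-w₀x⁵/(120L))/EI = (10·8·(32/5)³/12-10·8²·(32/5)²/6-10·(32/5)⁵/(120·8))/100000 = -800768/29296875 m
Load 2 — point force P=9 kN at a=24/5 m (b=L-a=16/5):
  y_2 = -Pa²(3x-a)/(6EI)  [x>a] = -9·(24/5)²·(3·(32/5)-(24/5))/(6·100000) = -1944/390625 m
Load 3 — uniform load w=7 kN/m over full span:
  y_3 = -wx²(x²-4Lx+6L²)/(24EI) = -7·(32/5)²·((32/5)²-4·8·(32/5)+6·8²)/(24·100000) = -154112/5859375 m
Superposition: y = Σ y_i = -572376/9765625 m ≈ -0.058611 m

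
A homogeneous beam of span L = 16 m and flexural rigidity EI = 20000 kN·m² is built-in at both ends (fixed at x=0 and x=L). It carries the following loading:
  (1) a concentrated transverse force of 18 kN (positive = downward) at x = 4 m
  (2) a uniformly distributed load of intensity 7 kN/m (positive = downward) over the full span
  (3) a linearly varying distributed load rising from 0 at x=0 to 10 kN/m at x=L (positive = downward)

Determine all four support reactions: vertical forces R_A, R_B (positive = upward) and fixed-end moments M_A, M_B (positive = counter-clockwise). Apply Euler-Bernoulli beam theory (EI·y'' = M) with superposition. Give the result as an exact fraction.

Load 1 — point force P=18 kN at a=4 m (b=L-a=12):
  R_A = Pb²(3a+b)/L³ = 18·12²·(3·4+12)/16³ = 243/16 kN
  M_A = Pab²/L² = 18·4·12²/16² = 81/2 kN·m
  R_B = Pa²(a+3b)/L³ = 18·4²·(4+3·12)/16³ = 45/16 kN
  M_B = -Pa²b/L² = -18·4²·12/16² = -27/2 kN·m
Load 2 — uniform load w=7 kN/m over full span:
  R_A = wL/2 = 7·16/2 = 56 kN
  M_A = wL²/12 = 7·16²/12 = 448/3 kN·m
  R_B = wL/2 = 7·16/2 = 56 kN
  M_B = -wL²/12 = -7·16²/12 = -448/3 kN·m
Load 3 — triangular load w₀=10 kN/m (0→w₀ over full span):
  R_A = 3w₀L/20 = 3·10·16/20 = 24 kN
  M_A = w₀L²/30 = 10·16²/30 = 256/3 kN·m
  R_B = 7w₀L/20 = 7·10·16/20 = 56 kN
  M_B = -w₀L²/20 = -10·16²/20 = -128 kN·m
Superposition: R_A = 1523/16 kN, M_A = 1651/6 kN·m, R_B = 1837/16 kN, M_B = -1745/6 kN·m

R_A = 1523/16 kN, M_A = 1651/6 kN·m, R_B = 1837/16 kN, M_B = -1745/6 kN·m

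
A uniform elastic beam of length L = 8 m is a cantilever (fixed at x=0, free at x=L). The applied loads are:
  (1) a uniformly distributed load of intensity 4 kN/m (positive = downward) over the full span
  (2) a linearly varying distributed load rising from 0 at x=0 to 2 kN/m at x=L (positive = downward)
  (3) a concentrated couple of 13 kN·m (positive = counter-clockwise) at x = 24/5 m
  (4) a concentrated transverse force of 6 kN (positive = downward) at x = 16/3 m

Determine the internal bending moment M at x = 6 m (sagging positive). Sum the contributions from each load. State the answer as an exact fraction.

Load 1 — uniform load w=4 kN/m over full span:
  M_1 = -w(L-x)²/2 = -4·(8-6)²/2 = -8 kN·m
Load 2 — triangular load w₀=2 kN/m (0→w₀ over full span):
  M_2 = w₀Lx/2 - w₀L²/3 - w₀x³/(6L) = 2·8·6/2 - 2·8²/3 - 2·6³/(6·8) = -11/3 kN·m
Load 3 — applied couple M₀=13 kN·m at a=24/5 m (b=L-a=16/5):
  M_3 = 0  [x>a] = 0 kN·m
Load 4 — point force P=6 kN at a=16/3 m (b=L-a=8/3):
  M_4 = 0  [x>a] = 0 kN·m
Superposition: M = Σ M_i = -35/3 kN·m ≈ -11.666667 kN·m

M(6) = -35/3 kN·m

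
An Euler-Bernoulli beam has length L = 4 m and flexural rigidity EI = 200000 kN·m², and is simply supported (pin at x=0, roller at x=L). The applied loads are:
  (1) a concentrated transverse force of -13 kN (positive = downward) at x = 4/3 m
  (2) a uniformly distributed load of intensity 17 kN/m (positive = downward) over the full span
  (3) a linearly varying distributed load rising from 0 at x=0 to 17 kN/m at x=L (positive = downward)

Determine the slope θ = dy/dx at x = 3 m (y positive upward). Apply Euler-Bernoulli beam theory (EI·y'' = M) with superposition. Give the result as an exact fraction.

Load 1 — point force P=-13 kN at a=4/3 m (b=L-a=8/3):
  θ_1 = -Pa(2L²-6Lx+3x²+a²)/(6LEI)  [x>a] = -(-13)·(4/3)·(2·4²-6·4·3+3·3²+(4/3)²)/(6·4·200000) = -1313/32400000 rad
Load 2 — uniform load w=17 kN/m over full span:
  θ_2 = -w(L³-6Lx²+4x³)/(24EI) = -17·(4³-6·4·3²+4·3³)/(24·200000) = 187/1200000 rad
Load 3 — triangular load w₀=17 kN/m (0→w₀ over full span):
  θ_3 = -w₀(7L⁴-30L²x²+15x⁴)/(360LEI) = -17·(7·4⁴-30·4²·3²+15·3⁴)/(360·4·200000) = 22321/288000000 rad
Superposition: θ = Σ θ_i = 499769/2592000000 rad ≈ 0.000193 rad

θ(3) = 499769/2592000000 rad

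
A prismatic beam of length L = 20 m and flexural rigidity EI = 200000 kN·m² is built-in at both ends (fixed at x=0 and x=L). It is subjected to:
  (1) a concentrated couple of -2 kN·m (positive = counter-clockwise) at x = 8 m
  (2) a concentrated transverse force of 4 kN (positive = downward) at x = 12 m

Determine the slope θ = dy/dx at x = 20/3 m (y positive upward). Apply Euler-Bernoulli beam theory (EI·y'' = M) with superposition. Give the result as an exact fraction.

θ(20/3) = -121/1125000 rad

Load 1 — applied couple M₀=-2 kN·m at a=8 m (b=L-a=12):
  θ_1 = (R_Ax²/2 - M_Ax)/EI  [x≤a] with R_A=-18/125, M_A=-6/25 = ((-18/125)·(20/3)²/2 - (-6/25)·(20/3))/200000 = -1/125000 rad
Load 2 — point force P=4 kN at a=12 m (b=L-a=8):
  θ_2 = -Pb²x(2aL-(3a+b)x)/(2L³EI)  [x≤a] = -4·8²·(20/3)·(2·12·20-(3·12+8)·(20/3))/(2·20³·200000) = -14/140625 rad
Superposition: θ = Σ θ_i = -121/1125000 rad ≈ -0.000108 rad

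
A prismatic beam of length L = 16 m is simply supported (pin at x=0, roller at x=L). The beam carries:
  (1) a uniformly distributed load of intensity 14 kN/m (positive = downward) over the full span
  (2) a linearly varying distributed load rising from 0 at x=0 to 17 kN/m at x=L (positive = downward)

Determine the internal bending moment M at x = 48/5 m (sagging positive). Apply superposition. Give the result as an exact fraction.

Load 1 — uniform load w=14 kN/m over full span:
  M_1 = wx(L-x)/2 = 14·(48/5)·(16-(48/5))/2 = 10752/25 kN·m
Load 2 — triangular load w₀=17 kN/m (0→w₀ over full span):
  M_2 = w₀Lx/6 - w₀x³/(6L) = 17·16·(48/5)/6 - 17·(48/5)³/(6·16) = 34816/125 kN·m
Superposition: M = Σ M_i = 88576/125 kN·m ≈ 708.608000 kN·m

M(48/5) = 88576/125 kN·m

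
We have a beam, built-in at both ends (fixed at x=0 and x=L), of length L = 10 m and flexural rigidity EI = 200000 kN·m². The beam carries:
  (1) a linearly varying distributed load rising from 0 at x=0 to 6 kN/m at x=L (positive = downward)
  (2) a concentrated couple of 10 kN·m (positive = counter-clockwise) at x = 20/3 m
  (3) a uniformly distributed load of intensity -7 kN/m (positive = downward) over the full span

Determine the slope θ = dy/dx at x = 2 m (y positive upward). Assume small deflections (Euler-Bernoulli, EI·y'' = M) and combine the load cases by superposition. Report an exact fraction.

θ(2) = 37/250000 rad

Load 1 — triangular load w₀=6 kN/m (0→w₀ over full span):
  θ_1 = -w₀(2x(L-x)(L-2x)(x+2L)+x²(L-x)²)/(120LEI) = -6·(2·2·(10-2)·(10-2·2)·(2+2·10)+2²·(10-2)²)/(120·10·200000) = -7/62500 rad
Load 2 — applied couple M₀=10 kN·m at a=20/3 m (b=L-a=10/3):
  θ_2 = (R_Ax²/2 - M_Ax)/EI  [x≤a] with R_A=4/3, M_A=10/3 = ((4/3)·2²/2 - (10/3)·2)/200000 = -1/50000 rad
Load 3 — uniform load w=-7 kN/m over full span:
  θ_3 = -wx(L-x)(L-2x)/(12EI) = -(-7)·2·(10-2)·(10-2·2)/(12·200000) = 7/25000 rad
Superposition: θ = Σ θ_i = 37/250000 rad ≈ 0.000148 rad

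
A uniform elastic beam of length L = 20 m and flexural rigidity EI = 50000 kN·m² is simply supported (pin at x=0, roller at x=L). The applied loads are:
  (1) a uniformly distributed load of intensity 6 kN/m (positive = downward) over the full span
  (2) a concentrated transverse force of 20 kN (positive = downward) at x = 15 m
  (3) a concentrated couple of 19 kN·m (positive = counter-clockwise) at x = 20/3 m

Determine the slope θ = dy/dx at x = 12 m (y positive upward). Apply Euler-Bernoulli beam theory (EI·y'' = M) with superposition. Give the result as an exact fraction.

Load 1 — uniform load w=6 kN/m over full span:
  θ_1 = -w(L³-6Lx²+4x³)/(24EI) = -6·(20³-6·20·12²+4·12³)/(24·50000) = 37/3125 rad
Load 2 — point force P=20 kN at a=15 m (b=L-a=5):
  θ_2 = -Pb(L²-b²-3x²)/(6LEI)  [x≤a] = -20·5·(20²-5²-3·12²)/(6·20·50000) = 19/20000 rad
Load 3 — applied couple M₀=19 kN·m at a=20/3 m (b=L-a=40/3):
  θ_3 = (M₀x²/(2L)-M₀(x-a)+C₁)/EI  [x>a] with C₁=M₀(3b²-L²)/(6L)=190/9 = (19·12²/(2·20)-19·(12-(20/3))+(190/9))/50000 = -133/562500 rad
Superposition: θ = Σ θ_i = 56491/4500000 rad ≈ 0.012554 rad

θ(12) = 56491/4500000 rad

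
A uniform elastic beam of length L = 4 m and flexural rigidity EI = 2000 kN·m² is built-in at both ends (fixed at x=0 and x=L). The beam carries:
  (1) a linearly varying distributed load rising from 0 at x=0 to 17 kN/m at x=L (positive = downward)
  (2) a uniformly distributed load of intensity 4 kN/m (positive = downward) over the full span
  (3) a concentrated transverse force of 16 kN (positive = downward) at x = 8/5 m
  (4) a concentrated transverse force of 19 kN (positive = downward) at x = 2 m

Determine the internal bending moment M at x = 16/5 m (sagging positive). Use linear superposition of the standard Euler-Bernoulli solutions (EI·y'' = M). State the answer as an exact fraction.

M(16/5) = -12709/3750 kN·m

Load 1 — triangular load w₀=17 kN/m (0→w₀ over full span):
  M_1 = 3w₀Lx/20 - w₀L²/30 - w₀x³/(6L) = 3·17·4·(16/5)/20 - 17·4²/30 - 17·(16/5)³/(6·4) = 136/375 kN·m
Load 2 — uniform load w=4 kN/m over full span:
  M_2 = wLx/2 - wL²/12 - wx²/2 = 4·4·(16/5)/2 - 4·4²/12 - 4·(16/5)²/2 = -16/75 kN·m
Load 3 — point force P=16 kN at a=8/5 m (b=L-a=12/5):
  M_3 = Pa²(a+3b)(L-x)/L³ - Pa²b/L²  [x>a] = 16·(8/5)²·((8/5)+3·(12/5))·(4-(16/5))/4³ - 16·(8/5)²·(12/5)/4² = -1024/625 kN·m
Load 4 — point force P=19 kN at a=2 m (b=L-a=2):
  M_4 = Pa²(a+3b)(L-x)/L³ - Pa²b/L²  [x>a] = 19·2²·(2+3·2)·(4-(16/5))/4³ - 19·2²·2/4² = -19/10 kN·m
Superposition: M = Σ M_i = -12709/3750 kN·m ≈ -3.389067 kN·m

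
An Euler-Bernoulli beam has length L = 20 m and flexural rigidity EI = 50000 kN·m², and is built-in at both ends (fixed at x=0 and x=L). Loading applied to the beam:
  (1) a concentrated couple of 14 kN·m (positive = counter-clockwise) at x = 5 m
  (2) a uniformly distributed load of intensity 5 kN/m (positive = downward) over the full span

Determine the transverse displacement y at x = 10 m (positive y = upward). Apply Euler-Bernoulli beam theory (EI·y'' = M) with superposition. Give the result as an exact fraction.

Load 1 — applied couple M₀=14 kN·m at a=5 m (b=L-a=15):
  y_1 = (R_Ax³/6 - M_Ax²/2 - M₀(x-a)²/2)/EI  [x>a] with R_A=63/80, M_A=-21/8 = ((63/80)·10³/6 - (-21/8)·10²/2 - 14·(10-5)²/2)/50000 = 7/4000 m
Load 2 — uniform load w=5 kN/m over full span:
  y_2 = -wx²(L-x)²/(24EI) = -5·10²·(20-10)²/(24·50000) = -1/24 m
Superposition: y = Σ y_i = -479/12000 m ≈ -0.039917 m

y(10) = -479/12000 m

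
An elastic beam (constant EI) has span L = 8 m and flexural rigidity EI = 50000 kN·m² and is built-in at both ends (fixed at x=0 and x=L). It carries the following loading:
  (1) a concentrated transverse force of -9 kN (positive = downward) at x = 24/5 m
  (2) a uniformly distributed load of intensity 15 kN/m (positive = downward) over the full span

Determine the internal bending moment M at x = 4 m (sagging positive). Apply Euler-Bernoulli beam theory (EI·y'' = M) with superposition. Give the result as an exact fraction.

Load 1 — point force P=-9 kN at a=24/5 m (b=L-a=16/5):
  M_1 = Pb²(3a+b)x/L³ - Pab²/L²  [x≤a] = (-9)·(16/5)²·(3·(24/5)+(16/5))·4/8³ - (-9)·(24/5)·(16/5)²/8² = -144/25 kN·m
Load 2 — uniform load w=15 kN/m over full span:
  M_2 = wLx/2 - wL²/12 - wx²/2 = 15·8·4/2 - 15·8²/12 - 15·4²/2 = 40 kN·m
Superposition: M = Σ M_i = 856/25 kN·m ≈ 34.240000 kN·m

M(4) = 856/25 kN·m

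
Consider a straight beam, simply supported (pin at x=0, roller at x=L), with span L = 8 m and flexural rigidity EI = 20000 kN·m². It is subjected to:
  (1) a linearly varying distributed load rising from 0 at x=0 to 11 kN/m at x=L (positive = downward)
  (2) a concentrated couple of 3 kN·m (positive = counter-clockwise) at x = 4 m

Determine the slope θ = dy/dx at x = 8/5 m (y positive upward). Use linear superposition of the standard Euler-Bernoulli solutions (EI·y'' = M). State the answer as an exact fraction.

θ(8/5) = -515437/112500000 rad

Load 1 — triangular load w₀=11 kN/m (0→w₀ over full span):
  θ_1 = -w₀(7L⁴-30L²x²+15x⁴)/(360LEI) = -11·(7·8⁴-30·8²·(8/5)²+15·(8/5)⁴)/(360·8·20000) = -16016/3515625 rad
Load 2 — applied couple M₀=3 kN·m at a=4 m (b=L-a=4):
  θ_2 = (M₀x²/(2L)+C₁)/EI  [x≤a] with C₁=M₀(3b²-L²)/(6L)=-1 = (3·(8/5)²/(2·8)+(-1))/20000 = -13/500000 rad
Superposition: θ = Σ θ_i = -515437/112500000 rad ≈ -0.004582 rad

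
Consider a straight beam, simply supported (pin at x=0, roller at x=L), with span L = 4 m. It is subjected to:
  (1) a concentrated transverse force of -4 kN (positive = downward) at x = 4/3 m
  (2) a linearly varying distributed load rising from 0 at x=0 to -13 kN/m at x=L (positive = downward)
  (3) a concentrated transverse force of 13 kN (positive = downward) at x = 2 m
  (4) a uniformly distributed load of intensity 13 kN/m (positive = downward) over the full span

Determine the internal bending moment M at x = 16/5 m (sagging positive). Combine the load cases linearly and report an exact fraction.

Load 1 — point force P=-4 kN at a=4/3 m (b=L-a=8/3):
  M_1 = Pa(L-x)/L  [x>a] = (-4)·(4/3)·(4-(16/5))/4 = -16/15 kN·m
Load 2 — triangular load w₀=-13 kN/m (0→w₀ over full span):
  M_2 = w₀Lx/6 - w₀x³/(6L) = (-13)·4·(16/5)/6 - (-13)·(16/5)³/(6·4) = -1248/125 kN·m
Load 3 — point force P=13 kN at a=2 m (b=L-a=2):
  M_3 = Pa(L-x)/L  [x>a] = 13·2·(4-(16/5))/4 = 26/5 kN·m
Load 4 — uniform load w=13 kN/m over full span:
  M_4 = wx(L-x)/2 = 13·(16/5)·(4-(16/5))/2 = 416/25 kN·m
Superposition: M = Σ M_i = 4046/375 kN·m ≈ 10.789333 kN·m

M(16/5) = 4046/375 kN·m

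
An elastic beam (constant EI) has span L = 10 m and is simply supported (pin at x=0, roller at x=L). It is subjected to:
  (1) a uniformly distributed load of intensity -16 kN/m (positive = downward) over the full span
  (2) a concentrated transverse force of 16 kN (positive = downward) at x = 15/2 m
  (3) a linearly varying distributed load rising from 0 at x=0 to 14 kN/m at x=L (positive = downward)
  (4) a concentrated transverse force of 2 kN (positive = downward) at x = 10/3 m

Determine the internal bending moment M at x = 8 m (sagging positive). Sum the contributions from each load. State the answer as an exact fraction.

M(8) = -532/15 kN·m

Load 1 — uniform load w=-16 kN/m over full span:
  M_1 = wx(L-x)/2 = (-16)·8·(10-8)/2 = -128 kN·m
Load 2 — point force P=16 kN at a=15/2 m (b=L-a=5/2):
  M_2 = Pa(L-x)/L  [x>a] = 16·(15/2)·(10-8)/10 = 24 kN·m
Load 3 — triangular load w₀=14 kN/m (0→w₀ over full span):
  M_3 = w₀Lx/6 - w₀x³/(6L) = 14·10·8/6 - 14·8³/(6·10) = 336/5 kN·m
Load 4 — point force P=2 kN at a=10/3 m (b=L-a=20/3):
  M_4 = Pa(L-x)/L  [x>a] = 2·(10/3)·(10-8)/10 = 4/3 kN·m
Superposition: M = Σ M_i = -532/15 kN·m ≈ -35.466667 kN·m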